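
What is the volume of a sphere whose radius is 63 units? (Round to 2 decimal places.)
Volume = (4/3) * pi * r³
Volume = (4/3) * pi * 63³
Volume = (4/3) * pi * 250047
Volume = 1047394.42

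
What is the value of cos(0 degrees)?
cos(0 degrees) = 1
Decimal approximation: 1.0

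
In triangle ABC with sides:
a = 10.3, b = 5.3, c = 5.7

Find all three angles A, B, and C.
By the law of cosines:
cos(A) = (b² + c² - a²)/(2bc) = -0.753227  →  A = 138.9°
cos(B) = (a² + c² - b²)/(2ac) = 0.940981  →  B = 19.78°
cos(C) = (a² + b² - c²)/(2ab) = 0.931398  →  C = 21.35°
Check: A + B + C = 180.0° ✓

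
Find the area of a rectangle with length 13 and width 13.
Area = length * width
Area = 13 * 13
Area = 169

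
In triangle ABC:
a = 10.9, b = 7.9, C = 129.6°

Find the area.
Using A = ½ab·sin(C):
A = ½·10.9·7.9·sin(129.6°) = ½·86.11·0.770513 = 33.17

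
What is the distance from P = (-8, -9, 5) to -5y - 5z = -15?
d = |0(-8) + (-5)(-9) + (-5)(5) - (-15)| / √(0² + (-5)² + (-5)²) = 35/√50 = 4.95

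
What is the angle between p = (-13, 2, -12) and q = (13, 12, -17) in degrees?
p·q = 59, |p|² = 317, |q|² = 602
cos θ = 59/√190834 ≈ 0.1351
θ ≈ 82.24°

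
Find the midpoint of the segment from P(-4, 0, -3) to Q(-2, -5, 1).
Midpoint = ((-4-2)/2, (0-5)/2, (-3+1)/2) = (-3, -2.5, -1)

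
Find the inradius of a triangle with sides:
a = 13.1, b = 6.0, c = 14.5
s = (a+b+c)/2 = (13.1+6.0+14.5)/2 = 16.8
Area = √(s(s-a)(s-b)(s-c)) = √(16.8·3.7·10.8·2.3) = 39.2945
r = Area/s = 39.2945/16.8 = 2.339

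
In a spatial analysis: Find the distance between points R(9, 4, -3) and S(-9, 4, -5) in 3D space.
d = √[(-18)² + (0)² + (-2)²] = √328 = 18.11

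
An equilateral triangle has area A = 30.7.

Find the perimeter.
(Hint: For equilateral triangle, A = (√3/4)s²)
A = (√3/4)s²  →  s² = 4A/√3 = 4·30.7/√3 = 70.8986
s = 8.42013
Perimeter = 3s = 25.26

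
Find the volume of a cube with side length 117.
Volume = s³
Volume = 117³
Volume = 1601613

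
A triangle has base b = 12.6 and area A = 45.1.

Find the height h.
A = ½bh  →  h = 2A/b
h = 2·45.1/12.6 = 7.159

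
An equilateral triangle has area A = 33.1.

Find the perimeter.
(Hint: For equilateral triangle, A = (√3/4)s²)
A = (√3/4)s²  →  s² = 4A/√3 = 4·33.1/√3 = 76.4412
s = 8.74306
Perimeter = 3s = 26.23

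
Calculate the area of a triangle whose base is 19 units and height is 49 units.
Area = (1/2) * base * height
Area = (1/2) * 19 * 49
Area = 465.50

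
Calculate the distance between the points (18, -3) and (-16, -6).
Using the distance formula: d = sqrt((x₂-x₁)² + (y₂-y₁)²)
dx = (-16) - 18 = -34
dy = (-6) - (-3) = -3
d = sqrt((-34)² + (-3)²) = sqrt(1156 + 9) = sqrt(1165) = 34.13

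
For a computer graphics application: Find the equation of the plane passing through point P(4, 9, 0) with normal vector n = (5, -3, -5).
d = n·P = (5)(4) + (-3)(9) + (-5)(0) = -7
Plane: 5x - 3y - 5z = -7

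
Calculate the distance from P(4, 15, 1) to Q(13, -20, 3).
d = √[(9)² + (-35)² + (2)²] = √1310 = 36.19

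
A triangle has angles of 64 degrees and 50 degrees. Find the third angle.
Sum of angles in a triangle = 180 degrees
Third angle = 180 - 64 - 50
Third angle = 66 degrees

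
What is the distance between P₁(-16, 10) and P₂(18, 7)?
Using the distance formula: d = sqrt((x₂-x₁)² + (y₂-y₁)²)
dx = 18 - (-16) = 34
dy = 7 - 10 = -3
d = sqrt(34² + (-3)²) = sqrt(1156 + 9) = sqrt(1165) = 34.13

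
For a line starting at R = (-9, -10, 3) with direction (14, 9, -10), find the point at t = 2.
P(2) = (-9 + 14(2), -10 + 9(2), 3 + (-10)(2)) = (19, 8, -17)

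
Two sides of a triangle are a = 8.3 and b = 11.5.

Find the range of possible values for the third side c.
By the triangle inequality: |a - b| < c < a + b
|8.3 - 11.5| < c < 8.3 + 11.5
3.2 < c < 19.8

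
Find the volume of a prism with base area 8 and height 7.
Volume = base area * height
Volume = 8 * 7
Volume = 56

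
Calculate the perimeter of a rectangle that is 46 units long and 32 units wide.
Perimeter = 2 * (length + width)
Perimeter = 2 * (46 + 32)
Perimeter = 2 * 78
Perimeter = 156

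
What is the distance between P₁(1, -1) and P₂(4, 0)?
Using the distance formula: d = sqrt((x₂-x₁)² + (y₂-y₁)²)
dx = 4 - 1 = 3
dy = 0 - (-1) = 1
d = sqrt(3² + 1²) = sqrt(9 + 1) = sqrt(10) = 3.16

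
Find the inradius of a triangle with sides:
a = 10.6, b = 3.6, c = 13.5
s = (a+b+c)/2 = (10.6+3.6+13.5)/2 = 13.85
Area = √(s(s-a)(s-b)(s-c)) = √(13.85·3.25·10.25·0.35) = 12.7076
r = Area/s = 12.7076/13.85 = 0.9175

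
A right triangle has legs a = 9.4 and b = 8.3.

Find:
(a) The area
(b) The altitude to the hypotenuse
(a) Area = ½ab = ½·9.4·8.3 = 39.01
(b) Hypotenuse c = √(9.4² + 8.3²) = √157.25 = 12.5399
    Area = ½·c·h_c  →  h_c = 2·Area/c = 2·39.01/12.5399 = 6.222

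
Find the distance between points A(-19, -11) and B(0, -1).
Using the distance formula: d = sqrt((x₂-x₁)² + (y₂-y₁)²)
dx = 0 - (-19) = 19
dy = (-1) - (-11) = 10
d = sqrt(19² + 10²) = sqrt(361 + 100) = sqrt(461) = 21.47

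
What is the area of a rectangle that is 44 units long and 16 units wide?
Area = length * width
Area = 44 * 16
Area = 704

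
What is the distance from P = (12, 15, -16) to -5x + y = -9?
d = |(-5)(12) + 1(15) + 0(-16) - (-9)| / √((-5)² + 1² + 0²) = 36/√26 = 7.06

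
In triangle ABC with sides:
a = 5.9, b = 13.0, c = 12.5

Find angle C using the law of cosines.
cos(C) = (a² + b² - c²)/(2ab)
cos(C) = (5.9² + 13.0² - 12.5²)/(2·5.9·13.0) = 47.56/153.4 = 0.310039
C = arccos(0.310039) = 71.94°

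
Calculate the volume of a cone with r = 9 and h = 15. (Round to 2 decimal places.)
Volume = (1/3) * pi * r² * h
Volume = (1/3) * pi * 9² * 15
Volume = (1/3) * pi * 81 * 15
Volume = (1/3) * pi * 1215
Volume = 1272.35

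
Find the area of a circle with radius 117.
Area = pi * r²
Area = pi * 117²
Area = pi * 13689
Area = 43005.26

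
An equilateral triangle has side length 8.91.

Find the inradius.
For an equilateral triangle, r = s/(2√3) where s is the side.
r = 8.91/(2√3) = 8.91/3.464102 = 2.572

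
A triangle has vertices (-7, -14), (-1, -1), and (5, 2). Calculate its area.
Using the coordinate formula: Area = (1/2)|x₁(y₂-y₃) + x₂(y₃-y₁) + x₃(y₁-y₂)|
Area = (1/2)|(-7)((-1)-2) + (-1)(2-(-14)) + 5((-14)-(-1))|
Area = (1/2)|(-7)*(-3) + (-1)*16 + 5*(-13)|
Area = (1/2)|21 + (-16) + (-65)|
Area = (1/2)*60 = 30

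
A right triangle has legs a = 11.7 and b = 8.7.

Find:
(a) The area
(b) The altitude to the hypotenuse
(a) Area = ½ab = ½·11.7·8.7 = 50.895
(b) Hypotenuse c = √(11.7² + 8.7²) = √212.58 = 14.5801
    Area = ½·c·h_c  →  h_c = 2·Area/c = 2·50.895/14.5801 = 6.981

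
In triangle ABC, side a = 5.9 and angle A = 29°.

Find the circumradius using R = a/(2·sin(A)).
R = a/(2·sin(A)) = 5.9/(2·sin(29°))
R = 5.9/(2·0.484810) = 5.9/0.969619 = 6.085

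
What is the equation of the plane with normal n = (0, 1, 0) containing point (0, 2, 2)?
d = n·P = (0)(0) + (1)(2) + (0)(2) = 2
Plane: y = 2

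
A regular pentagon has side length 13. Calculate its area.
For a regular 5-gon with side length s = 13:
Apothem a = s / (2*tan(pi/5)) = 13 / (2*tan(pi/5)) ≈ 8.9465
Perimeter P = 5 * 13 = 65
Area = (1/2) * P * a = (1/2) * 65 * 8.9465 = 290.76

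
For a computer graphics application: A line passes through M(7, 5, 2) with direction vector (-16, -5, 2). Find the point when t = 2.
P(2) = (7 + (-16)(2), 5 + (-5)(2), 2 + 2(2)) = (-25, -5, 6)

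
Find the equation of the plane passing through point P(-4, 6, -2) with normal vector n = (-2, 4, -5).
d = n·P = (-2)(-4) + (4)(6) + (-5)(-2) = 42
Plane: -2x + 4y - 5z = 42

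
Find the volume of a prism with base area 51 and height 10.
Volume = base area * height
Volume = 51 * 10
Volume = 510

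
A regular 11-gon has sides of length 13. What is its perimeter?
Perimeter = number of sides * side length
Perimeter = 11 * 13
Perimeter = 143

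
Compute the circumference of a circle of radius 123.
Circumference = 2 * pi * r
Circumference = 2 * pi * 123
Circumference = 772.83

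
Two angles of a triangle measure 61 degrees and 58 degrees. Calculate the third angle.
Sum of angles in a triangle = 180 degrees
Third angle = 180 - 61 - 58
Third angle = 61 degrees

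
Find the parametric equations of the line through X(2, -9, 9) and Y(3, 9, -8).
Direction vector d = Y - X = (1, 18, -17)
x = 2 + t, y = -9 + 18t, z = 9 - 17t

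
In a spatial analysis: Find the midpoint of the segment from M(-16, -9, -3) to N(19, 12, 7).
Midpoint = ((-16+19)/2, (-9+12)/2, (-3+7)/2) = (1.5, 1.5, 2)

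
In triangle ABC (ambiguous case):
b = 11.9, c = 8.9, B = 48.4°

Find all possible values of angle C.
sin(C)/c = sin(B)/b  →  sin(C) = c·sin(B)/b = 8.9·sin(48.4°)/11.9 = 0.559278
C₁ = arcsin(0.559278) = 34.01°,  C₂ = 180° - C₁ = 145.99°
Check C₂: A = 180° - 48.4° - 145.99° = -14.39° ≤ 0, rejected
C = 34.01° (one solution)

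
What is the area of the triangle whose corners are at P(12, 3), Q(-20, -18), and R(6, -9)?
Using the coordinate formula: Area = (1/2)|x₁(y₂-y₃) + x₂(y₃-y₁) + x₃(y₁-y₂)|
Area = (1/2)|12((-18)-(-9)) + (-20)((-9)-3) + 6(3-(-18))|
Area = (1/2)|12*(-9) + (-20)*(-12) + 6*21|
Area = (1/2)|(-108) + 240 + 126|
Area = (1/2)*258 = 129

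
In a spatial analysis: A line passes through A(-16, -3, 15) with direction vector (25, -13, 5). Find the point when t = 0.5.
P(0.5) = (-16 + 25(0.5), -3 + (-13)(0.5), 15 + 5(0.5)) = (-3.5, -9.5, 17.5)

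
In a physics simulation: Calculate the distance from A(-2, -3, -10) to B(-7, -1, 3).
d = √[(-5)² + (2)² + (13)²] = √198 = 14.07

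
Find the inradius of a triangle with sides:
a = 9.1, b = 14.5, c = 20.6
s = (a+b+c)/2 = (9.1+14.5+20.6)/2 = 22.1
Area = √(s(s-a)(s-b)(s-c)) = √(22.1·13·7.6·1.5) = 57.2295
r = Area/s = 57.2295/22.1 = 2.59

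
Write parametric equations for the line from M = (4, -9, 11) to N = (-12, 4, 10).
Direction vector d = N - M = (-16, 13, -1)
x = 4 - 16t, y = -9 + 13t, z = 11 - t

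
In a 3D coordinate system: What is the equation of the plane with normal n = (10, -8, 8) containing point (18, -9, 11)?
d = n·P = (10)(18) + (-8)(-9) + (8)(11) = 340
Plane: 10x - 8y + 8z = 340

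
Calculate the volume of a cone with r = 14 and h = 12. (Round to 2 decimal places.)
Volume = (1/3) * pi * r² * h
Volume = (1/3) * pi * 14² * 12
Volume = (1/3) * pi * 196 * 12
Volume = (1/3) * pi * 2352
Volume = 2463.01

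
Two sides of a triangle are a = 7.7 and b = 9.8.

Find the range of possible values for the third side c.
By the triangle inequality: |a - b| < c < a + b
|7.7 - 9.8| < c < 7.7 + 9.8
2.1 < c < 17.5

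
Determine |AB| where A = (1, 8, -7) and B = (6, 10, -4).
d = √[(5)² + (2)² + (3)²] = √38 = 6.164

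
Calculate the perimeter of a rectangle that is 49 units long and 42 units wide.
Perimeter = 2 * (length + width)
Perimeter = 2 * (49 + 42)
Perimeter = 2 * 91
Perimeter = 182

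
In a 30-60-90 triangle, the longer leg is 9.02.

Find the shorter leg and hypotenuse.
In a 30-60-90 triangle, sides are in ratio 1 : √3 : 2.
Long leg = short leg·√3  →  short leg = 9.02/√3 = 5.208
Hypotenuse = 2·(short leg) = 2·9.02/√3 = 10.42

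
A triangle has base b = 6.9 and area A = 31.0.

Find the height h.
A = ½bh  →  h = 2A/b
h = 2·31.0/6.9 = 8.986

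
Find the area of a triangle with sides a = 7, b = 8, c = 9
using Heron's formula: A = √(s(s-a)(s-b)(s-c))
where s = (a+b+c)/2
s = (7+8+9)/2 = 12
A = √(12·5·4·3) = √720 = 26.83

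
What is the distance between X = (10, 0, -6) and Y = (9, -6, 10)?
d = √[(-1)² + (-6)² + (16)²] = √293 = 17.12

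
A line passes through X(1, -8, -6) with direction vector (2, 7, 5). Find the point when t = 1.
P(1) = (1 + 2(1), -8 + 7(1), -6 + 5(1)) = (3, -1, -1)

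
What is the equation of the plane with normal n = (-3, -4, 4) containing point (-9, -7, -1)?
d = n·P = (-3)(-9) + (-4)(-7) + (4)(-1) = 51
Plane: -3x - 4y + 4z = 51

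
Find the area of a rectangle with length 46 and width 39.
Area = length * width
Area = 46 * 39
Area = 1794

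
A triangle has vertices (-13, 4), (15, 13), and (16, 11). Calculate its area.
Using the coordinate formula: Area = (1/2)|x₁(y₂-y₃) + x₂(y₃-y₁) + x₃(y₁-y₂)|
Area = (1/2)|(-13)(13-11) + 15(11-4) + 16(4-13)|
Area = (1/2)|(-13)*2 + 15*7 + 16*(-9)|
Area = (1/2)|(-26) + 105 + (-144)|
Area = (1/2)*65 = 32.50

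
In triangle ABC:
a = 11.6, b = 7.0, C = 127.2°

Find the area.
Using A = ½ab·sin(C):
A = ½·11.6·7.0·sin(127.2°) = ½·81.2·0.796530 = 32.34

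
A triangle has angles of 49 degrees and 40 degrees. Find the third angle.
Sum of angles in a triangle = 180 degrees
Third angle = 180 - 49 - 40
Third angle = 91 degrees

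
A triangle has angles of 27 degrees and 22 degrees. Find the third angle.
Sum of angles in a triangle = 180 degrees
Third angle = 180 - 27 - 22
Third angle = 131 degrees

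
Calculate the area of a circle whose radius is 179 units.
Area = pi * r²
Area = pi * 179²
Area = pi * 32041
Area = 100659.77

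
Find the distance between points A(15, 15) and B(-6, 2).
Using the distance formula: d = sqrt((x₂-x₁)² + (y₂-y₁)²)
dx = (-6) - 15 = -21
dy = 2 - 15 = -13
d = sqrt((-21)² + (-13)²) = sqrt(441 + 169) = sqrt(610) = 24.70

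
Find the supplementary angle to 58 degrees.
Supplementary angles sum to 180 degrees.
Other angle = 180 - 58
Other angle = 122 degrees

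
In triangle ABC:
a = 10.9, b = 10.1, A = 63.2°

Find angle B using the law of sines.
sin(B)/b = sin(A)/a
sin(B) = b·sin(A)/a = 10.1·sin(63.2°)/10.9 = 0.827075
B = arcsin(0.827075) = 55.8°  (b ≤ a, so B ≤ A and the acute solution is unique)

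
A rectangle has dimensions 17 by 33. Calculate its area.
Area = length * width
Area = 17 * 33
Area = 561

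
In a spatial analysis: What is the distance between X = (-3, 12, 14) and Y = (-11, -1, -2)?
d = √[(-8)² + (-13)² + (-16)²] = √489 = 22.11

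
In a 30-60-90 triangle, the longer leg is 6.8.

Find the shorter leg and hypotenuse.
In a 30-60-90 triangle, sides are in ratio 1 : √3 : 2.
Long leg = short leg·√3  →  short leg = 6.8/√3 = 3.926
Hypotenuse = 2·(short leg) = 2·6.8/√3 = 7.852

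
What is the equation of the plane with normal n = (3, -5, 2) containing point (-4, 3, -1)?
d = n·P = (3)(-4) + (-5)(3) + (2)(-1) = -29
Plane: 3x - 5y + 2z = -29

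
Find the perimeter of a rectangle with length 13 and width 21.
Perimeter = 2 * (length + width)
Perimeter = 2 * (13 + 21)
Perimeter = 2 * 34
Perimeter = 68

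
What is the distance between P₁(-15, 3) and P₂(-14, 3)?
Using the distance formula: d = sqrt((x₂-x₁)² + (y₂-y₁)²)
dx = (-14) - (-15) = 1
dy = 3 - 3 = 0
d = sqrt(1² + 0²) = sqrt(1 + 0) = sqrt(1) = 1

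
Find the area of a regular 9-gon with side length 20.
For a regular 9-gon with side length s = 20:
Apothem a = s / (2*tan(pi/9)) = 20 / (2*tan(pi/9)) ≈ 27.4748
Perimeter P = 9 * 20 = 180
Area = (1/2) * P * a = (1/2) * 180 * 27.4748 = 2472.73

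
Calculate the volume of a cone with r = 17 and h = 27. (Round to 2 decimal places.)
Volume = (1/3) * pi * r² * h
Volume = (1/3) * pi * 17² * 27
Volume = (1/3) * pi * 289 * 27
Volume = (1/3) * pi * 7803
Volume = 8171.28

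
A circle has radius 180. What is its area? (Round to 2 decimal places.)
Area = pi * r²
Area = pi * 180²
Area = pi * 32400
Area = 101787.60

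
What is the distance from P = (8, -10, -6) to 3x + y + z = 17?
d = |3(8) + 1(-10) + 1(-6) - (17)| / √(3² + 1² + 1²) = 9/√11 = 2.714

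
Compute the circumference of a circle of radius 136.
Circumference = 2 * pi * r
Circumference = 2 * pi * 136
Circumference = 854.51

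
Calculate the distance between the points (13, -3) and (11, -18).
Using the distance formula: d = sqrt((x₂-x₁)² + (y₂-y₁)²)
dx = 11 - 13 = -2
dy = (-18) - (-3) = -15
d = sqrt((-2)² + (-15)²) = sqrt(4 + 225) = sqrt(229) = 15.13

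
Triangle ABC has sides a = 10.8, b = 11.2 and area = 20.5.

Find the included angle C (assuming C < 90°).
Area = ½ab·sin(C)  →  sin(C) = 2·Area/(ab)
sin(C) = 2·20.5/(10.8·11.2) = 0.338955
C = arcsin(0.338955) = 19.81°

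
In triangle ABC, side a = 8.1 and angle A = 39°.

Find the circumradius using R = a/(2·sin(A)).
R = a/(2·sin(A)) = 8.1/(2·sin(39°))
R = 8.1/(2·0.629320) = 8.1/1.258641 = 6.436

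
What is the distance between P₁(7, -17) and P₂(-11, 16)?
Using the distance formula: d = sqrt((x₂-x₁)² + (y₂-y₁)²)
dx = (-11) - 7 = -18
dy = 16 - (-17) = 33
d = sqrt((-18)² + 33²) = sqrt(324 + 1089) = sqrt(1413) = 37.59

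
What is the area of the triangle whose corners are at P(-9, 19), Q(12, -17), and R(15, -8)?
Using the coordinate formula: Area = (1/2)|x₁(y₂-y₃) + x₂(y₃-y₁) + x₃(y₁-y₂)|
Area = (1/2)|(-9)((-17)-(-8)) + 12((-8)-19) + 15(19-(-17))|
Area = (1/2)|(-9)*(-9) + 12*(-27) + 15*36|
Area = (1/2)|81 + (-324) + 540|
Area = (1/2)*297 = 148.50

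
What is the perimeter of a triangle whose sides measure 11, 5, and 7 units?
Perimeter = sum of all sides
Perimeter = 11 + 5 + 7
Perimeter = 23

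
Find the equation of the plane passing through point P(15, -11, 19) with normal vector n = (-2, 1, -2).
d = n·P = (-2)(15) + (1)(-11) + (-2)(19) = -79
Plane: -2x + y - 2z = -79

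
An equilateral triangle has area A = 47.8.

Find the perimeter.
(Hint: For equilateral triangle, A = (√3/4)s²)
A = (√3/4)s²  →  s² = 4A/√3 = 4·47.8/√3 = 110.389
s = 10.5066
Perimeter = 3s = 31.52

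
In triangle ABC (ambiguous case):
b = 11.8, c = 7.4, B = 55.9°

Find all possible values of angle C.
sin(C)/c = sin(B)/b  →  sin(C) = c·sin(B)/b = 7.4·sin(55.9°)/11.8 = 0.519292
C₁ = arcsin(0.519292) = 31.28°,  C₂ = 180° - C₁ = 148.72°
Check C₂: A = 180° - 55.9° - 148.72° = -24.62° ≤ 0, rejected
C = 31.28° (one solution)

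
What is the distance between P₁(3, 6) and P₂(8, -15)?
Using the distance formula: d = sqrt((x₂-x₁)² + (y₂-y₁)²)
dx = 8 - 3 = 5
dy = (-15) - 6 = -21
d = sqrt(5² + (-21)²) = sqrt(25 + 441) = sqrt(466) = 21.59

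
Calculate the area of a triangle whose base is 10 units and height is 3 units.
Area = (1/2) * base * height
Area = (1/2) * 10 * 3
Area = 15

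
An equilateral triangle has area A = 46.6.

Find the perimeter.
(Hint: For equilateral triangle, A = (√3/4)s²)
A = (√3/4)s²  →  s² = 4A/√3 = 4·46.6/√3 = 107.618
s = 10.3739
Perimeter = 3s = 31.12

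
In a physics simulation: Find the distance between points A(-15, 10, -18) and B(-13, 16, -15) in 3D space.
d = √[(2)² + (6)² + (3)²] = √49 = 7.0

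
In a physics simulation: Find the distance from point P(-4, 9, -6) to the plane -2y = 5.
d = |0(-4) + (-2)(9) + 0(-6) - (5)| / √(0² + (-2)² + 0²) = 23/√4 = 11.5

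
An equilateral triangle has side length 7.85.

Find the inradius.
For an equilateral triangle, r = s/(2√3) where s is the side.
r = 7.85/(2√3) = 7.85/3.464102 = 2.266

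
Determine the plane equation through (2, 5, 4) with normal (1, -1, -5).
d = n·P = (1)(2) + (-1)(5) + (-5)(4) = -23
Plane: x - y - 5z = -23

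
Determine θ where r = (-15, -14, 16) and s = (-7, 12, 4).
r·s = 1, |r|² = 677, |s|² = 209
cos θ = 1/√141493 ≈ 0.002658
θ ≈ 89.85°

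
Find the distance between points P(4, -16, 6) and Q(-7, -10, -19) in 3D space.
d = √[(-11)² + (6)² + (-25)²] = √782 = 27.96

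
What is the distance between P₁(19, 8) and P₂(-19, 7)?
Using the distance formula: d = sqrt((x₂-x₁)² + (y₂-y₁)²)
dx = (-19) - 19 = -38
dy = 7 - 8 = -1
d = sqrt((-38)² + (-1)²) = sqrt(1444 + 1) = sqrt(1445) = 38.01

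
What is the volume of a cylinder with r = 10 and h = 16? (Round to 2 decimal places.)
Volume = pi * r² * h
Volume = pi * 10² * 16
Volume = pi * 100 * 16
Volume = pi * 1600
Volume = 5026.55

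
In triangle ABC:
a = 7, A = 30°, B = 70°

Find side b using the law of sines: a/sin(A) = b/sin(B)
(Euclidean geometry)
b = a·sin(B)/sin(A) = 7·sin(70°)/sin(30°)
b = 7·0.939693/0.500000 = 13.16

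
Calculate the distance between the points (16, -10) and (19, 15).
Using the distance formula: d = sqrt((x₂-x₁)² + (y₂-y₁)²)
dx = 19 - 16 = 3
dy = 15 - (-10) = 25
d = sqrt(3² + 25²) = sqrt(9 + 625) = sqrt(634) = 25.18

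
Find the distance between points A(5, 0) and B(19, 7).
Using the distance formula: d = sqrt((x₂-x₁)² + (y₂-y₁)²)
dx = 19 - 5 = 14
dy = 7 - 0 = 7
d = sqrt(14² + 7²) = sqrt(196 + 49) = sqrt(245) = 15.65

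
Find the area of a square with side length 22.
Area = s²
Area = 22²
Area = 484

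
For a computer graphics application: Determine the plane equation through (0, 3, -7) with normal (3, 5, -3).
d = n·P = (3)(0) + (5)(3) + (-3)(-7) = 36
Plane: 3x + 5y - 3z = 36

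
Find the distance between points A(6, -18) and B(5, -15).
Using the distance formula: d = sqrt((x₂-x₁)² + (y₂-y₁)²)
dx = 5 - 6 = -1
dy = (-15) - (-18) = 3
d = sqrt((-1)² + 3²) = sqrt(1 + 9) = sqrt(10) = 3.16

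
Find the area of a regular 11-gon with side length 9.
For a regular 11-gon with side length s = 9:
Apothem a = s / (2*tan(pi/11)) = 9 / (2*tan(pi/11)) ≈ 15.3256
Perimeter P = 11 * 9 = 99
Area = (1/2) * P * a = (1/2) * 99 * 15.3256 = 758.62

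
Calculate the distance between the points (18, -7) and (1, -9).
Using the distance formula: d = sqrt((x₂-x₁)² + (y₂-y₁)²)
dx = 1 - 18 = -17
dy = (-9) - (-7) = -2
d = sqrt((-17)² + (-2)²) = sqrt(289 + 4) = sqrt(293) = 17.12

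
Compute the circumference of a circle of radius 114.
Circumference = 2 * pi * r
Circumference = 2 * pi * 114
Circumference = 716.28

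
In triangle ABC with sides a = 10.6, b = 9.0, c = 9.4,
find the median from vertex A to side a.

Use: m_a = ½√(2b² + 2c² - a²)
m_a = ½√(2·9.0² + 2·9.4² - 10.6²)
m_a = ½√(162 + 176.72 - 112.36) = ½√226.36 = 7.523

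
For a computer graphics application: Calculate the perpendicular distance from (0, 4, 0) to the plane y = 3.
d = |0(0) + 1(4) + 0(0) - (3)| / √(0² + 1² + 0²) = 1/√1 = 1.0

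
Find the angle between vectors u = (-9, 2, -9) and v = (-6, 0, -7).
u·v = 117, |u|² = 166, |v|² = 85
cos θ = 117/√14110 ≈ 0.985
θ ≈ 9.947°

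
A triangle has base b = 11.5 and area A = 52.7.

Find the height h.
A = ½bh  →  h = 2A/b
h = 2·52.7/11.5 = 9.165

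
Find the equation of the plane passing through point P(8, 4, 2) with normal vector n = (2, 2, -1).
d = n·P = (2)(8) + (2)(4) + (-1)(2) = 22
Plane: 2x + 2y - z = 22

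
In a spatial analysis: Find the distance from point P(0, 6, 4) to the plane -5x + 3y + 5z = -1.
d = |(-5)(0) + 3(6) + 5(4) - (-1)| / √((-5)² + 3² + 5²) = 39/√59 = 5.077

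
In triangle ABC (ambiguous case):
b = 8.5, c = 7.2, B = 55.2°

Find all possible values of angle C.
sin(C)/c = sin(B)/b  →  sin(C) = c·sin(B)/b = 7.2·sin(55.2°)/8.5 = 0.695562
C₁ = arcsin(0.695562) = 44.07°,  C₂ = 180° - C₁ = 135.93°
Check C₂: A = 180° - 55.2° - 135.93° = -11.13° ≤ 0, rejected
C = 44.07° (one solution)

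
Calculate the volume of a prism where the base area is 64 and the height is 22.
Volume = base area * height
Volume = 64 * 22
Volume = 1408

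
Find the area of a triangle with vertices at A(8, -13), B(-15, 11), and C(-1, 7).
Using the coordinate formula: Area = (1/2)|x₁(y₂-y₃) + x₂(y₃-y₁) + x₃(y₁-y₂)|
Area = (1/2)|8(11-7) + (-15)(7-(-13)) + (-1)((-13)-11)|
Area = (1/2)|8*4 + (-15)*20 + (-1)*(-24)|
Area = (1/2)|32 + (-300) + 24|
Area = (1/2)*244 = 122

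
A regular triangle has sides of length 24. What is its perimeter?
Perimeter = number of sides * side length
Perimeter = 3 * 24
Perimeter = 72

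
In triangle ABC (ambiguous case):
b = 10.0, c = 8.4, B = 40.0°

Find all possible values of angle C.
sin(C)/c = sin(B)/b  →  sin(C) = c·sin(B)/b = 8.4·sin(40.0°)/10.0 = 0.539942
C₁ = arcsin(0.539942) = 32.68°,  C₂ = 180° - C₁ = 147.32°
Check C₂: A = 180° - 40.0° - 147.32° = -7.32° ≤ 0, rejected
C = 32.68° (one solution)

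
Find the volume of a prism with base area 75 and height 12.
Volume = base area * height
Volume = 75 * 12
Volume = 900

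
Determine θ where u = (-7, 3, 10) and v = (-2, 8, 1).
u·v = 48, |u|² = 158, |v|² = 69
cos θ = 48/√10902 ≈ 0.4597
θ ≈ 62.63°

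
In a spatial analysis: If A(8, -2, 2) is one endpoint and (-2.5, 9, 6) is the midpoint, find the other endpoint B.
B = (2×(-2.5) - 8, 2×9 - (-2), 2×6 - 2) = (-13, 20, 10)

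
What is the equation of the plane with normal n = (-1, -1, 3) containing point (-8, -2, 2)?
d = n·P = (-1)(-8) + (-1)(-2) + (3)(2) = 16
Plane: -x - y + 3z = 16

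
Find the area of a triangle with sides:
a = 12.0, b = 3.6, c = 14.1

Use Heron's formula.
s = (a+b+c)/2 = (12.0+3.6+14.1)/2 = 14.85
A = √(s(s-a)(s-b)(s-c)) = √(14.85·2.85·11.25·0.75)
A = √357.096 = 18.9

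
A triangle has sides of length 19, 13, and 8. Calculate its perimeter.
Perimeter = sum of all sides
Perimeter = 19 + 13 + 8
Perimeter = 40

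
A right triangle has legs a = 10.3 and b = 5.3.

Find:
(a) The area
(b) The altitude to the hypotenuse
(a) Area = ½ab = ½·10.3·5.3 = 27.295
(b) Hypotenuse c = √(10.3² + 5.3²) = √134.18 = 11.5836
    Area = ½·c·h_c  →  h_c = 2·Area/c = 2·27.295/11.5836 = 4.713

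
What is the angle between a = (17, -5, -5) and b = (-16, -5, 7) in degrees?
a·b = -282, |a|² = 339, |b|² = 330
cos θ = -282/√111870 ≈ -0.8431
θ ≈ 147.5°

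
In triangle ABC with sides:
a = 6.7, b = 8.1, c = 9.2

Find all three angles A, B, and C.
By the law of cosines:
cos(A) = (b² + c² - a²)/(2bc) = 0.706924  →  A = 45.01°
cos(B) = (a² + c² - b²)/(2ac) = 0.518494  →  B = 58.77°
cos(C) = (a² + b² - c²)/(2ab) = 0.238253  →  C = 76.22°
Check: A + B + C = 180.0° ✓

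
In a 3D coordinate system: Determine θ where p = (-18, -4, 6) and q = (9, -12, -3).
p·q = -132, |p|² = 376, |q|² = 234
cos θ = -132/√87984 ≈ -0.445
θ ≈ 116.4°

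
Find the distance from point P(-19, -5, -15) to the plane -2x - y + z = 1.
d = |(-2)(-19) + (-1)(-5) + 1(-15) - (1)| / √((-2)² + (-1)² + 1²) = 27/√6 = 11.02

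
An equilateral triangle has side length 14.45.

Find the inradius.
For an equilateral triangle, r = s/(2√3) where s is the side.
r = 14.45/(2√3) = 14.45/3.464102 = 4.171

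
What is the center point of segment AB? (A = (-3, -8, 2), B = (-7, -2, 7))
Midpoint = ((-3-7)/2, (-8-2)/2, (2+7)/2) = (-5, -5, 4.5)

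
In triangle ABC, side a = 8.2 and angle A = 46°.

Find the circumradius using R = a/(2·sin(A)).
R = a/(2·sin(A)) = 8.2/(2·sin(46°))
R = 8.2/(2·0.719340) = 8.2/1.438680 = 5.7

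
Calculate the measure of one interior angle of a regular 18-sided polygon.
Interior angle of a regular n-gon = (n-2)*180/n
Interior angle = (18-2)*180/18
Interior angle = 16*180/18
Interior angle = 2880/18
Interior angle = 160 degrees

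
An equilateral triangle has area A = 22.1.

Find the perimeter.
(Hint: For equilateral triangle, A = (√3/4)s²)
A = (√3/4)s²  →  s² = 4A/√3 = 4·22.1/√3 = 51.0378
s = 7.14407
Perimeter = 3s = 21.43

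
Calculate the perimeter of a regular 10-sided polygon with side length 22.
Perimeter = number of sides * side length
Perimeter = 10 * 22
Perimeter = 220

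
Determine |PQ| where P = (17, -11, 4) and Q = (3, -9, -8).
d = √[(-14)² + (2)² + (-12)²] = √344 = 18.55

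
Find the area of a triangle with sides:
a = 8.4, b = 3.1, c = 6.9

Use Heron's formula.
s = (a+b+c)/2 = (8.4+3.1+6.9)/2 = 9.2
A = √(s(s-a)(s-b)(s-c)) = √(9.2·0.8·6.1·2.3)
A = √103.261 = 10.16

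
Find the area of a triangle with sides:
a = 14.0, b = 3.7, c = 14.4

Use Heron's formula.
s = (a+b+c)/2 = (14.0+3.7+14.4)/2 = 16.05
A = √(s(s-a)(s-b)(s-c)) = √(16.05·2.05·12.35·1.65)
A = √670.471 = 25.89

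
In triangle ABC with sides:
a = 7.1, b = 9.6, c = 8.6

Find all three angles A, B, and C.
By the law of cosines:
cos(A) = (b² + c² - a²)/(2bc) = 0.700763  →  A = 45.51°
cos(B) = (a² + c² - b²)/(2ac) = 0.263757  →  B = 74.71°
cos(C) = (a² + b² - c²)/(2ab) = 0.503301  →  C = 59.78°
Check: A + B + C = 180.0° ✓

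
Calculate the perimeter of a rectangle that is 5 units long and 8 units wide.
Perimeter = 2 * (length + width)
Perimeter = 2 * (5 + 8)
Perimeter = 2 * 13
Perimeter = 26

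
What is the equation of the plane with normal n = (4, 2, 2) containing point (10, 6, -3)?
d = n·P = (4)(10) + (2)(6) + (2)(-3) = 46
Plane: 4x + 2y + 2z = 46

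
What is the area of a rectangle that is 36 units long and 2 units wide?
Area = length * width
Area = 36 * 2
Area = 72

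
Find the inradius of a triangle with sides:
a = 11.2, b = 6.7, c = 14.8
s = (a+b+c)/2 = (11.2+6.7+14.8)/2 = 16.35
Area = √(s(s-a)(s-b)(s-c)) = √(16.35·5.15·9.65·1.55) = 35.4889
r = Area/s = 35.4889/16.35 = 2.171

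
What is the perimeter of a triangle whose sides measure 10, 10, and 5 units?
Perimeter = sum of all sides
Perimeter = 10 + 10 + 5
Perimeter = 25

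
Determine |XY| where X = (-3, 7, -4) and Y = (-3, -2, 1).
d = √[(0)² + (-9)² + (5)²] = √106 = 10.3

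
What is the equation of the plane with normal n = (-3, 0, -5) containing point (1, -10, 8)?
d = n·P = (-3)(1) + (0)(-10) + (-5)(8) = -43
Plane: -3x - 5z = -43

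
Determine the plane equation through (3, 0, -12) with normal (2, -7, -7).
d = n·P = (2)(3) + (-7)(0) + (-7)(-12) = 90
Plane: 2x - 7y - 7z = 90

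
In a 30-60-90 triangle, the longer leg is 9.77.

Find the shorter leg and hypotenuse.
In a 30-60-90 triangle, sides are in ratio 1 : √3 : 2.
Long leg = short leg·√3  →  short leg = 9.77/√3 = 5.641
Hypotenuse = 2·(short leg) = 2·9.77/√3 = 11.28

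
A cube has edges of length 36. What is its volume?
Volume = s³
Volume = 36³
Volume = 46656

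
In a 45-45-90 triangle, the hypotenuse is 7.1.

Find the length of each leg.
In a 45-45-90 triangle, hypotenuse = leg·√2  →  leg = hypotenuse/√2
leg = 7.1/√2 = 5.02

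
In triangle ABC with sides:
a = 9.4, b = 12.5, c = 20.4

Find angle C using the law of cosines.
cos(C) = (a² + b² - c²)/(2ab)
cos(C) = (9.4² + 12.5² - 20.4²)/(2·9.4·12.5) = -171.55/235 = -0.730000
C = arccos(-0.730000) = 136.9°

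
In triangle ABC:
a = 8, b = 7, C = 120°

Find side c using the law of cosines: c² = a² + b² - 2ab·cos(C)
c² = 8² + 7² - 2·8·7·cos(120°)
c² = 64 + 49 - 112·-0.5000 = 169
c = √169 = 13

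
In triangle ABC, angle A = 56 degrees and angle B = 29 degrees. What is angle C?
Sum of angles in a triangle = 180 degrees
Third angle = 180 - 56 - 29
Third angle = 95 degrees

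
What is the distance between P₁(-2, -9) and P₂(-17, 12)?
Using the distance formula: d = sqrt((x₂-x₁)² + (y₂-y₁)²)
dx = (-17) - (-2) = -15
dy = 12 - (-9) = 21
d = sqrt((-15)² + 21²) = sqrt(225 + 441) = sqrt(666) = 25.81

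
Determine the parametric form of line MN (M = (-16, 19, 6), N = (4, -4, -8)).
Direction vector d = N - M = (20, -23, -14)
x = -16 + 20t, y = 19 - 23t, z = 6 - 14t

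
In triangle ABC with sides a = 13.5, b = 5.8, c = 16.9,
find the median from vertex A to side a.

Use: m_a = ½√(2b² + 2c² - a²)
m_a = ½√(2·5.8² + 2·16.9² - 13.5²)
m_a = ½√(67.28 + 571.22 - 182.25) = ½√456.25 = 10.68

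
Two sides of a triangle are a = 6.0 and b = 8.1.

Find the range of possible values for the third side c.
By the triangle inequality: |a - b| < c < a + b
|6.0 - 8.1| < c < 6.0 + 8.1
2.1 < c < 14.1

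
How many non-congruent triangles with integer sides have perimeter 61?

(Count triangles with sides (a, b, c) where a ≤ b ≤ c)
With a ≤ b ≤ c and a + b + c = 61, the triangle inequality a + b > c gives c < 61/2, so c ≤ 30.
Iterate a from 1 to ⌊p/3⌋ = 20; for each a, b ranges from a to ⌊(p−a)/2⌋ with c = p − a − b, keeping only c ≥ b.
Triples: (1, 30, 30), (2, 29, 30), (3, 28, 30), …
Count = 85 triangles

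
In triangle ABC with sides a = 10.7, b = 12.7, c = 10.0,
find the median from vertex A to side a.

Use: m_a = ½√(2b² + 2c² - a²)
m_a = ½√(2·12.7² + 2·10.0² - 10.7²)
m_a = ½√(322.58 + 200 - 114.49) = ½√408.09 = 10.1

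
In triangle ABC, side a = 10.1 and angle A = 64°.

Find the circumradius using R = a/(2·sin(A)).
R = a/(2·sin(A)) = 10.1/(2·sin(64°))
R = 10.1/(2·0.898794) = 10.1/1.797588 = 5.619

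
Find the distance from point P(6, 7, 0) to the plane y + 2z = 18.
d = |0(6) + 1(7) + 2(0) - (18)| / √(0² + 1² + 2²) = 11/√5 = 4.919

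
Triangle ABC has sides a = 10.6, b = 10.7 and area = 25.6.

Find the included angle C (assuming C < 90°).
Area = ½ab·sin(C)  →  sin(C) = 2·Area/(ab)
sin(C) = 2·25.6/(10.6·10.7) = 0.451420
C = arcsin(0.451420) = 26.83°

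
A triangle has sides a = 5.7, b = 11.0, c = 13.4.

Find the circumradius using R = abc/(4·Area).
s = (a+b+c)/2 = 15.05
Area = √(s(s-a)(s-b)(s-c)) = √(15.05·9.35·4.05·1.65) = 30.665
R = abc/(4·Area) = (5.7·11.0·13.4)/(4·30.665) = 840.18/122.66 = 6.85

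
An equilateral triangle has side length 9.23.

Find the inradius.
For an equilateral triangle, r = s/(2√3) where s is the side.
r = 9.23/(2√3) = 9.23/3.464102 = 2.664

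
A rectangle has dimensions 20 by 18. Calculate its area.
Area = length * width
Area = 20 * 18
Area = 360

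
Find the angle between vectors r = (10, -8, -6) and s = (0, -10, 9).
r·s = 26, |r|² = 200, |s|² = 181
cos θ = 26/√36200 ≈ 0.1367
θ ≈ 82.15°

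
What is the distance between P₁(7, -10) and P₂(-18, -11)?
Using the distance formula: d = sqrt((x₂-x₁)² + (y₂-y₁)²)
dx = (-18) - 7 = -25
dy = (-11) - (-10) = -1
d = sqrt((-25)² + (-1)²) = sqrt(625 + 1) = sqrt(626) = 25.02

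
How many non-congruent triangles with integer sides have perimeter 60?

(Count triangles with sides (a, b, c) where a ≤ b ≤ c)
With a ≤ b ≤ c and a + b + c = 60, the triangle inequality a + b > c gives c < 60/2, so c ≤ 29.
Iterate a from 1 to ⌊p/3⌋ = 20; for each a, b ranges from a to ⌊(p−a)/2⌋ with c = p − a − b, keeping only c ≥ b.
Triples: (2, 29, 29), (3, 28, 29), (4, 27, 29), …
Count = 75 triangles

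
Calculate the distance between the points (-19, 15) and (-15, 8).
Using the distance formula: d = sqrt((x₂-x₁)² + (y₂-y₁)²)
dx = (-15) - (-19) = 4
dy = 8 - 15 = -7
d = sqrt(4² + (-7)²) = sqrt(16 + 49) = sqrt(65) = 8.06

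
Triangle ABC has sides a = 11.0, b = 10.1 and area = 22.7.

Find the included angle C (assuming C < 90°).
Area = ½ab·sin(C)  →  sin(C) = 2·Area/(ab)
sin(C) = 2·22.7/(11.0·10.1) = 0.408641
C = arcsin(0.408641) = 24.12°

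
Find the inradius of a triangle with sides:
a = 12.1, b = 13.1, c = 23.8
s = (a+b+c)/2 = (12.1+13.1+23.8)/2 = 24.5
Area = √(s(s-a)(s-b)(s-c)) = √(24.5·12.4·11.4·0.7) = 49.2374
r = Area/s = 49.2374/24.5 = 2.01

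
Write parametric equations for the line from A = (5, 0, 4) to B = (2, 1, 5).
Direction vector d = B - A = (-3, 1, 1)
x = 5 - 3t, y = 0 + t, z = 4 + t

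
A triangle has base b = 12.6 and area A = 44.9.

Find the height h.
A = ½bh  →  h = 2A/b
h = 2·44.9/12.6 = 7.127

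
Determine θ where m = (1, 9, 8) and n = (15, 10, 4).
m·n = 137, |m|² = 146, |n|² = 341
cos θ = 137/√49786 ≈ 0.614
θ ≈ 52.12°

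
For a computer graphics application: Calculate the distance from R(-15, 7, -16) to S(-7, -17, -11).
d = √[(8)² + (-24)² + (5)²] = √665 = 25.79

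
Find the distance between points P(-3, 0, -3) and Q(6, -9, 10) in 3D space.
d = √[(9)² + (-9)² + (13)²] = √331 = 18.19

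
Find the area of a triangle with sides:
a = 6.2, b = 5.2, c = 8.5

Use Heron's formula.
s = (a+b+c)/2 = (6.2+5.2+8.5)/2 = 9.95
A = √(s(s-a)(s-b)(s-c)) = √(9.95·3.75·4.75·1.45)
A = √256.99 = 16.03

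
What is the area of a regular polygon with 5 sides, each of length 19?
For a regular 5-gon with side length s = 19:
Apothem a = s / (2*tan(pi/5)) = 19 / (2*tan(pi/5)) ≈ 13.0756
Perimeter P = 5 * 19 = 95
Area = (1/2) * P * a = (1/2) * 95 * 13.0756 = 621.09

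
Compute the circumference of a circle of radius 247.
Circumference = 2 * pi * r
Circumference = 2 * pi * 247
Circumference = 1551.95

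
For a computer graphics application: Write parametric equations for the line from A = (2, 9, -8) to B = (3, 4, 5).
Direction vector d = B - A = (1, -5, 13)
x = 2 + t, y = 9 - 5t, z = -8 + 13t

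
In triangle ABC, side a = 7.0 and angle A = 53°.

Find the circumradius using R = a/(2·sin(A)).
R = a/(2·sin(A)) = 7.0/(2·sin(53°))
R = 7.0/(2·0.798636) = 7.0/1.597271 = 4.382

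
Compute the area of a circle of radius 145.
Area = pi * r²
Area = pi * 145²
Area = pi * 21025
Area = 66051.99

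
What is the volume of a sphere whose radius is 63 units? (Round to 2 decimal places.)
Volume = (4/3) * pi * r³
Volume = (4/3) * pi * 63³
Volume = (4/3) * pi * 250047
Volume = 1047394.42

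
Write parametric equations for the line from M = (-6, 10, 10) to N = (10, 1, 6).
Direction vector d = N - M = (16, -9, -4)
x = -6 + 16t, y = 10 - 9t, z = 10 - 4t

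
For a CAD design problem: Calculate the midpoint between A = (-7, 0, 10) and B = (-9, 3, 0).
Midpoint = ((-7-9)/2, (0+3)/2, (10+0)/2) = (-8, 1.5, 5)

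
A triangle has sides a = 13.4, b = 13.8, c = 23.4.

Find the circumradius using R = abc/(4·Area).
s = (a+b+c)/2 = 25.3
Area = √(s(s-a)(s-b)(s-c)) = √(25.3·11.9·11.5·1.9) = 81.1072
R = abc/(4·Area) = (13.4·13.8·23.4)/(4·81.1072) = 4327.128/324.4288 = 13.34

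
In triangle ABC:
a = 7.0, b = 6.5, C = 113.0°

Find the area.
Using A = ½ab·sin(C):
A = ½·7.0·6.5·sin(113.0°) = ½·45.5·0.920505 = 20.94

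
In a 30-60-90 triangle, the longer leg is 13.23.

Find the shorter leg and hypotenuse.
In a 30-60-90 triangle, sides are in ratio 1 : √3 : 2.
Long leg = short leg·√3  →  short leg = 13.23/√3 = 7.638
Hypotenuse = 2·(short leg) = 2·13.23/√3 = 15.28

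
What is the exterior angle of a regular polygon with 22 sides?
Exterior angle of a regular n-gon = 360/n
Exterior angle = 360/22
Exterior angle = 16.36 degrees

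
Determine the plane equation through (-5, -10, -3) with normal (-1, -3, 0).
d = n·P = (-1)(-5) + (-3)(-10) + (0)(-3) = 35
Plane: -x - 3y = 35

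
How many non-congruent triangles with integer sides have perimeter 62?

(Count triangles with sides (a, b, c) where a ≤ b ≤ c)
With a ≤ b ≤ c and a + b + c = 62, the triangle inequality a + b > c gives c < 62/2, so c ≤ 30.
Iterate a from 1 to ⌊p/3⌋ = 20; for each a, b ranges from a to ⌊(p−a)/2⌋ with c = p − a − b, keeping only c ≥ b.
Triples: (2, 30, 30), (3, 29, 30), (4, 28, 30), …
Count = 80 triangles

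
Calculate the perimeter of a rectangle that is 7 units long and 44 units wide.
Perimeter = 2 * (length + width)
Perimeter = 2 * (7 + 44)
Perimeter = 2 * 51
Perimeter = 102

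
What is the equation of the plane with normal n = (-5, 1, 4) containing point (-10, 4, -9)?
d = n·P = (-5)(-10) + (1)(4) + (4)(-9) = 18
Plane: -5x + y + 4z = 18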